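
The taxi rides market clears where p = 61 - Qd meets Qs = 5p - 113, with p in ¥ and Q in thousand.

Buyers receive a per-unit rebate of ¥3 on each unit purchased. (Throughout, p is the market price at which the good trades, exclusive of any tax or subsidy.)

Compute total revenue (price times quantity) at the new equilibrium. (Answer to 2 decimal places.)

Initially, 61 - p = 5p - 113, so 174 = 6p and p = 29, Q = 32.
Since buyers' out-of-pocket price is the market price minus the rebate, the effective demand curve becomes Qd = 64 - p.
Clearing the new market: 64 - p = 5p - 113, so p = 29.5 and Q = 34.5.
New expenditure = 29.5 × 34.5 = 1017.75.

1017.75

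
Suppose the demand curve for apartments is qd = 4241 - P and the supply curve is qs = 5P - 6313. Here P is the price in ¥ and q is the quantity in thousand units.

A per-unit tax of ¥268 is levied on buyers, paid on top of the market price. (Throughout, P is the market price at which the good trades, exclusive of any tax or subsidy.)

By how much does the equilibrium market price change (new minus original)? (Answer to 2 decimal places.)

Solve the original market: 4241 - P = 5P - 6313, hence P = 1759 and q = 2482.
Since buyers pay the price plus the tax, the effective demand curve becomes qd = 3973 - P.
New equilibrium: 3973 - P = 5P - 6313 ⇒ 10286 = 6P ⇒ P = 5143/3 ≈ 1714.3333, q = 6776/3 ≈ 2258.6667.
ΔP = 1714.3333 − 1759 = -44.67.

-44.67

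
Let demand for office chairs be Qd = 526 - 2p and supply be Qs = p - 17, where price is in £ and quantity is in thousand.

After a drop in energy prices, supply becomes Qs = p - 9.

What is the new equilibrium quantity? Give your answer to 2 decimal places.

169.33

Original equilibrium: 526 - 2p = p - 17 gives 543 = 3p, so p = 181 and Q = 164.
The new curves are Qd = 526 - 2p (demand) and Qs = p - 9 (supply).
Setting them equal: 526 - 2p = p - 9 → 535 = 3p, so p = 535/3 ≈ 178.3333 and Q = 508/3 ≈ 169.3333.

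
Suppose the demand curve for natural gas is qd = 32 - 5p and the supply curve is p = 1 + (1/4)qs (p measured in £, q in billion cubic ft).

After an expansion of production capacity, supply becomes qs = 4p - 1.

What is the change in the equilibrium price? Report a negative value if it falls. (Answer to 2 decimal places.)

Initially, 32 - 5p = 4p - 4, so 36 = 9p and p = 4, q = 12.
The shock moves the curves to qd = 32 - 5p and qs = 4p - 1.
Equate the new curves: 32 - 5p = 4p - 1, giving 33 = 9p, p = 11/3 ≈ 3.6667, q = 41/3 ≈ 13.6667.
Δp = 3.6667 − 4 = -0.33.

-0.33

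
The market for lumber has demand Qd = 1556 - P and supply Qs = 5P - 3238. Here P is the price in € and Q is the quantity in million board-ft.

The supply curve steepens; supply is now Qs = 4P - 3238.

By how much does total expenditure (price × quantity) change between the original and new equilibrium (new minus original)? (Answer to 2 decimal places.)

-32247.64

Initially, 1556 - P = 5P - 3238, so 4794 = 6P and P = 799, Q = 757.
The shock moves the curves to Qd = 1556 - P and Qs = 4P - 3238.
Clearing the new market: 1556 - P = 4P - 3238, so P = 958.8 and Q = 597.2.
Expenditure moves from 799×757 = 604843 to 958.8×597.2 = 572595.36; change = -32247.64.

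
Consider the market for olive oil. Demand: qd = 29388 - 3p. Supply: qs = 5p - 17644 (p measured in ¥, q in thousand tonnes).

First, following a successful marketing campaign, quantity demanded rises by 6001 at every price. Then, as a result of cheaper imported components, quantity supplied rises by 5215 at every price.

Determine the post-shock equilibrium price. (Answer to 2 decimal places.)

5977.25

Before the shock: 29388 - 3p = 5p - 17644 ⇒ 47032 = 8p ⇒ p = 5879, q = 11751.
The new curves are qd = 35389 - 3p (demand) and qs = 5p - 12429 (supply).
New equilibrium: 35389 - 3p = 5p - 12429 ⇒ 47818 = 8p ⇒ p = 5977.25, q = 17457.25.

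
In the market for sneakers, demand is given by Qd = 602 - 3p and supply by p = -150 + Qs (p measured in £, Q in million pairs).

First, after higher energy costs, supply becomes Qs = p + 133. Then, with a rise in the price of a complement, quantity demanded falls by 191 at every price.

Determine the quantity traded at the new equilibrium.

Before the shock: 602 - 3p = p + 150 ⇒ 452 = 4p ⇒ p = 113, Q = 263.
With the change applied: demand Qd = 411 - 3p, supply Qs = p + 133.
New equilibrium: 411 - 3p = p + 133 ⇒ 278 = 4p ⇒ p = 69.5, Q = 202.5.

202.5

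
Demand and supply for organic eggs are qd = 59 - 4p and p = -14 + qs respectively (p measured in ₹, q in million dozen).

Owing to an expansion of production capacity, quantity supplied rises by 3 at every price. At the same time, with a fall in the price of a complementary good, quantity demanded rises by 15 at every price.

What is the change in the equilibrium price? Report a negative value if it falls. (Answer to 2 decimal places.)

Solve the original market: 59 - 4p = p + 14, hence p = 9 and q = 23.
The new curves are qd = 74 - 4p (demand) and qs = p + 17 (supply).
Equate the new curves: 74 - 4p = p + 17, giving 57 = 5p, p = 11.4, q = 28.4.
Δp = 11.4 − 9 = +2.40.

+2.40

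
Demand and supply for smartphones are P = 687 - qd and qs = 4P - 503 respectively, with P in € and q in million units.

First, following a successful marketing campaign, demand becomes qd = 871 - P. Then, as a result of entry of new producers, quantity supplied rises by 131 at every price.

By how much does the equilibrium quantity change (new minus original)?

+173.4

Initially, 687 - P = 4P - 503, so 1190 = 5P and P = 238, q = 449.
The shock moves the curves to qd = 871 - P and qs = 4P - 372.
Clearing the new market: 871 - P = 4P - 372, so P = 248.6 and q = 622.4.
Δq = 622.4 − 449 = +173.4.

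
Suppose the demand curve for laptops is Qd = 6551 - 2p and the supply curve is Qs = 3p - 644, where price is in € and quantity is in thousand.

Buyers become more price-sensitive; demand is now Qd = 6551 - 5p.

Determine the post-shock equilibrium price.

Solve the original market: 6551 - 2p = 3p - 644, hence p = 1439 and Q = 3673.
With the change applied: demand Qd = 6551 - 5p, supply Qs = 3p - 644.
Setting them equal: 6551 - 5p = 3p - 644 → 7195 = 8p, so p = 899.375 and Q = 2054.125.

899.375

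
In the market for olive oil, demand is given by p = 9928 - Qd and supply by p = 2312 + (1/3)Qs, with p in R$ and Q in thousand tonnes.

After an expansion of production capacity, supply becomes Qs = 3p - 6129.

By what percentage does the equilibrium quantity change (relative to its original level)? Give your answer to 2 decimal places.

Before the shock: 9928 - p = 3p - 6936 ⇒ 16864 = 4p ⇒ p = 4216, Q = 5712.
After the shift, demand is Qd = 9928 - p and supply is Qs = 3p - 6129.
Setting them equal: 9928 - p = 3p - 6129 → 16057 = 4p, so p = 4014.25 and Q = 5913.75.
%ΔQ = (5913.75 − 5712) / 5712 × 100 = +3.53%.

+3.53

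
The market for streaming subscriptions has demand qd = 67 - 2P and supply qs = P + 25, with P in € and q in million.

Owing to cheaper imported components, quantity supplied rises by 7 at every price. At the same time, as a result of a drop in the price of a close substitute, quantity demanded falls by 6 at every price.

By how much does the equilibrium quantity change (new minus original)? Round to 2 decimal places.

Solve the original market: 67 - 2P = P + 25, hence P = 14 and q = 39.
The new curves are qd = 61 - 2P (demand) and qs = P + 32 (supply).
Setting them equal: 61 - 2P = P + 32 → 29 = 3P, so P = 29/3 ≈ 9.6667 and q = 125/3 ≈ 41.6667.
Δq = 41.6667 − 39 = +2.67.

+2.67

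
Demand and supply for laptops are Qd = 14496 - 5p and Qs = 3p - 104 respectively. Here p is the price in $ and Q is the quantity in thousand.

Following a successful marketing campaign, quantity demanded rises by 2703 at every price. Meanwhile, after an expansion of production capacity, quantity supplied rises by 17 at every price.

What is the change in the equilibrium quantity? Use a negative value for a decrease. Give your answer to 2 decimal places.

+1024.25

Solve the original market: 14496 - 5p = 3p - 104, hence p = 1825 and Q = 5371.
After the shift, demand is Qd = 17199 - 5p and supply is Qs = 3p - 87.
New equilibrium: 17199 - 5p = 3p - 87 ⇒ 17286 = 8p ⇒ p = 2160.75, Q = 6395.25.
ΔQ = 6395.25 − 5371 = +1024.25.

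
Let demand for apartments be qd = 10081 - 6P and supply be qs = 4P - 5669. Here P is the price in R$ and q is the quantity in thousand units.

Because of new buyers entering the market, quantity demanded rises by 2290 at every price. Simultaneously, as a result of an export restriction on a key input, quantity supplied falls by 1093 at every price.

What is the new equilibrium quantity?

Initially, 10081 - 6P = 4P - 5669, so 15750 = 10P and P = 1575, q = 631.
The new curves are qd = 12371 - 6P (demand) and qs = 4P - 6762 (supply).
Clearing the new market: 12371 - 6P = 4P - 6762, so P = 1913.3 and q = 891.2.

891.2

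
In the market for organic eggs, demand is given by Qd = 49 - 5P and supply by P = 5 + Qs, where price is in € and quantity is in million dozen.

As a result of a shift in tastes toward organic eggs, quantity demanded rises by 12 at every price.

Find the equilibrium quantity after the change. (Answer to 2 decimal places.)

6.00

Before the shock: 49 - 5P = P - 5 ⇒ 54 = 6P ⇒ P = 9, Q = 4.
After the shift, demand is Qd = 61 - 5P and supply is Qs = P - 5.
Equate the new curves: 61 - 5P = P - 5, giving 66 = 6P, P = 11, Q = 6.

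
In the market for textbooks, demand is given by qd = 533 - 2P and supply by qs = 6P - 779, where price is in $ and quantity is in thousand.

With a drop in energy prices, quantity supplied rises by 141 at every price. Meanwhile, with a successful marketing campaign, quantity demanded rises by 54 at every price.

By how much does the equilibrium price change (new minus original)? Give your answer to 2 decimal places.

Solve the original market: 533 - 2P = 6P - 779, hence P = 164 and q = 205.
The new curves are qd = 587 - 2P (demand) and qs = 6P - 638 (supply).
Setting them equal: 587 - 2P = 6P - 638 → 1225 = 8P, so P = 153.125 and q = 280.75.
ΔP = 153.125 − 164 = -10.88.

-10.88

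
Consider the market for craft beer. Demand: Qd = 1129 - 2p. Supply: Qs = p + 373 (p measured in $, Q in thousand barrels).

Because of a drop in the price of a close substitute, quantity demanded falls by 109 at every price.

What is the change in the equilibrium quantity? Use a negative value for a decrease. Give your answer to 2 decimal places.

-36.33

Solve the original market: 1129 - 2p = p + 373, hence p = 252 and Q = 625.
With the change applied: demand Qd = 1020 - 2p, supply Qs = p + 373.
Equate the new curves: 1020 - 2p = p + 373, giving 647 = 3p, p = 647/3 ≈ 215.6667, Q = 1766/3 ≈ 588.6667.
ΔQ = 588.6667 − 625 = -36.33.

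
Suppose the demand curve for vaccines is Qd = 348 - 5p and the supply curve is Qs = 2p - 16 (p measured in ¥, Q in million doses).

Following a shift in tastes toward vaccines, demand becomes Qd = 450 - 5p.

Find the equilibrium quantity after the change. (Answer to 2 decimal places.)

117.14

Before the shock: 348 - 5p = 2p - 16 ⇒ 364 = 7p ⇒ p = 52, Q = 88.
After the shift, demand is Qd = 450 - 5p and supply is Qs = 2p - 16.
Setting them equal: 450 - 5p = 2p - 16 → 466 = 7p, so p = 466/7 ≈ 66.5714 and Q = 820/7 ≈ 117.1429.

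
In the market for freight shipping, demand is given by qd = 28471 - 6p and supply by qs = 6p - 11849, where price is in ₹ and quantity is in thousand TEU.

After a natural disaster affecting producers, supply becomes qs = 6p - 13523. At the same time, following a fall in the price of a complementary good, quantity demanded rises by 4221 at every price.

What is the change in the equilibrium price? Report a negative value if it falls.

+491.25

Before the shock: 28471 - 6p = 6p - 11849 ⇒ 40320 = 12p ⇒ p = 3360, q = 8311.
The shock moves the curves to qd = 32692 - 6p and qs = 6p - 13523.
Clearing the new market: 32692 - 6p = 6p - 13523, so p = 3851.25 and q = 9584.5.
Δp = 3851.25 − 3360 = +491.25.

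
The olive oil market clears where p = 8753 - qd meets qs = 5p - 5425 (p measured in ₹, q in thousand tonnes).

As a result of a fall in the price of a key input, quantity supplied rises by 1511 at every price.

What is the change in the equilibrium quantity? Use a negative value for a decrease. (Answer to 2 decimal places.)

Initially, 8753 - p = 5p - 5425, so 14178 = 6p and p = 2363, q = 6390.
With the change applied: demand qd = 8753 - p, supply qs = 5p - 3914.
Clearing the new market: 8753 - p = 5p - 3914, so p = 12667/6 ≈ 2111.1667 and q = 39851/6 ≈ 6641.8333.
Δq = 6641.8333 − 6390 = +251.83.

+251.83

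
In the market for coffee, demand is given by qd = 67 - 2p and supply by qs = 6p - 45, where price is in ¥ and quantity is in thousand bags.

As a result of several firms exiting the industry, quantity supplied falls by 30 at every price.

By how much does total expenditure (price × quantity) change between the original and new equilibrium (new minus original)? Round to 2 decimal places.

+13.13

Solve the original market: 67 - 2p = 6p - 45, hence p = 14 and q = 39.
After the shift, demand is qd = 67 - 2p and supply is qs = 6p - 75.
Equate the new curves: 67 - 2p = 6p - 75, giving 142 = 8p, p = 17.75, q = 31.5.
Expenditure moves from 14×39 = 546 to 17.75×31.5 = 559.125; change = +13.13.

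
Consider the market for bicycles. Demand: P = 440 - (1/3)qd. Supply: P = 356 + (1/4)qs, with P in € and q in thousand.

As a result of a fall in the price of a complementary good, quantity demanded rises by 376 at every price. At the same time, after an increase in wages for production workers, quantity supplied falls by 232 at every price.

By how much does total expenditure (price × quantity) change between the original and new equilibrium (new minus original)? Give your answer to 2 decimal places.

Initially, 1320 - 3P = 4P - 1424, so 2744 = 7P and P = 392, q = 144.
The shock moves the curves to qd = 1696 - 3P and qs = 4P - 1656.
Setting them equal: 1696 - 3P = 4P - 1656 → 3352 = 7P, so P = 3352/7 ≈ 478.8571 and q = 1816/7 ≈ 259.4286.
Expenditure moves from 392×144 = 56448 to 478.8571×259.4286 = 124229.2245; change = +67781.22.

+67781.22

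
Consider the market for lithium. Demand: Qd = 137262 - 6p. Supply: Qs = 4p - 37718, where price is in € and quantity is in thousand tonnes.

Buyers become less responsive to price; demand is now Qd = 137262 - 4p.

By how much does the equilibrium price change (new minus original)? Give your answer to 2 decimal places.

+4374.50

Solve the original market: 137262 - 6p = 4p - 37718, hence p = 17498 and Q = 32274.
The new curves are Qd = 137262 - 4p (demand) and Qs = 4p - 37718 (supply).
Equate the new curves: 137262 - 4p = 4p - 37718, giving 174980 = 8p, p = 21872.5, Q = 49772.
Δp = 21872.5 − 17498 = +4374.50.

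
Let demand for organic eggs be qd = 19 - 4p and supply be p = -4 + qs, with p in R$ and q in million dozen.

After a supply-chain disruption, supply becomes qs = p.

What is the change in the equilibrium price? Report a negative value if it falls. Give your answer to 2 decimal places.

Original equilibrium: 19 - 4p = p + 4 gives 15 = 5p, so p = 3 and q = 7.
The new curves are qd = 19 - 4p (demand) and qs = p (supply).
Clearing the new market: 19 - 4p = p, so p = 3.8 and q = 3.8.
Δp = 3.8 − 3 = +0.80.

+0.80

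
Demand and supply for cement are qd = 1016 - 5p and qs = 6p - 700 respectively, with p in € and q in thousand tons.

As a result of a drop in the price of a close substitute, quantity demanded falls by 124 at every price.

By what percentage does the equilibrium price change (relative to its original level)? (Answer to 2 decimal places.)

Before the shock: 1016 - 5p = 6p - 700 ⇒ 1716 = 11p ⇒ p = 156, q = 236.
The new curves are qd = 892 - 5p (demand) and qs = 6p - 700 (supply).
Equate the new curves: 892 - 5p = 6p - 700, giving 1592 = 11p, p = 1592/11 ≈ 144.7273, q = 1852/11 ≈ 168.3636.
%Δp = (144.7273 − 156) / 156 × 100 = -7.23%.

-7.23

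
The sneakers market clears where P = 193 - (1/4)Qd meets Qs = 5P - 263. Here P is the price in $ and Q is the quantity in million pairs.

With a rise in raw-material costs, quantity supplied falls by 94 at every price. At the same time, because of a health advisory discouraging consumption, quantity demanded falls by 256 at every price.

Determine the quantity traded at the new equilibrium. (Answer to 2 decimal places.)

128.00

Initially, 772 - 4P = 5P - 263, so 1035 = 9P and P = 115, Q = 312.
The shock moves the curves to Qd = 516 - 4P and Qs = 5P - 357.
Equate the new curves: 516 - 4P = 5P - 357, giving 873 = 9P, P = 97, Q = 128.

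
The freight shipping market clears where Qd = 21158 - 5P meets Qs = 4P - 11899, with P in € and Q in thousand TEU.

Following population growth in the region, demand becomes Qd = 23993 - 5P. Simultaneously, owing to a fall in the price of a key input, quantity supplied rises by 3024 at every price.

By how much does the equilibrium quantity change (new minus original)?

+2940

Before the shock: 21158 - 5P = 4P - 11899 ⇒ 33057 = 9P ⇒ P = 3673, Q = 2793.
The new curves are Qd = 23993 - 5P (demand) and Qs = 4P - 8875 (supply).
New equilibrium: 23993 - 5P = 4P - 8875 ⇒ 32868 = 9P ⇒ P = 3652, Q = 5733.
ΔQ = 5733 − 2793 = +2940.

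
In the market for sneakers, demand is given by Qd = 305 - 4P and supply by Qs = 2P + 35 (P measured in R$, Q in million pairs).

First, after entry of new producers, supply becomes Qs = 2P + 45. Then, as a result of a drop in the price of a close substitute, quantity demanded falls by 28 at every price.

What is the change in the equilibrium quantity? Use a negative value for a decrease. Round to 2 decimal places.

Solve the original market: 305 - 4P = 2P + 35, hence P = 45 and Q = 125.
The shock moves the curves to Qd = 277 - 4P and Qs = 2P + 45.
Setting them equal: 277 - 4P = 2P + 45 → 232 = 6P, so P = 116/3 ≈ 38.6667 and Q = 367/3 ≈ 122.3333.
ΔQ = 122.3333 − 125 = -2.67.

-2.67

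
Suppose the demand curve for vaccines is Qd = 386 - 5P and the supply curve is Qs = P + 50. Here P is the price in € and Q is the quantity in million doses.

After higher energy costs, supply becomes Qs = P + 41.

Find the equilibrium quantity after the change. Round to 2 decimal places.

98.50

Original equilibrium: 386 - 5P = P + 50 gives 336 = 6P, so P = 56 and Q = 106.
The shock moves the curves to Qd = 386 - 5P and Qs = P + 41.
Setting them equal: 386 - 5P = P + 41 → 345 = 6P, so P = 57.5 and Q = 98.5.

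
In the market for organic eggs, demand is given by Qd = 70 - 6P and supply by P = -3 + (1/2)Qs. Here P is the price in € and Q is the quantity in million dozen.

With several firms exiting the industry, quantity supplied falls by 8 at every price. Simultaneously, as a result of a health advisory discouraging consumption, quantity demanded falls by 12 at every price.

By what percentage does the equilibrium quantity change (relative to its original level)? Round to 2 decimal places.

-40.91

Initially, 70 - 6P = 2P + 6, so 64 = 8P and P = 8, Q = 22.
The new curves are Qd = 58 - 6P (demand) and Qs = 2P - 2 (supply).
New equilibrium: 58 - 6P = 2P - 2 ⇒ 60 = 8P ⇒ P = 7.5, Q = 13.
%ΔQ = (13 − 22) / 22 × 100 = -40.91%.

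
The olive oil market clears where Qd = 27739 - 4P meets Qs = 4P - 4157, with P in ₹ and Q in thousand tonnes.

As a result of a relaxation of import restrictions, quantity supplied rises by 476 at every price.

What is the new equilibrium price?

Initially, 27739 - 4P = 4P - 4157, so 31896 = 8P and P = 3987, Q = 11791.
With the change applied: demand Qd = 27739 - 4P, supply Qs = 4P - 3681.
New equilibrium: 27739 - 4P = 4P - 3681 ⇒ 31420 = 8P ⇒ P = 3927.5, Q = 12029.

3927.5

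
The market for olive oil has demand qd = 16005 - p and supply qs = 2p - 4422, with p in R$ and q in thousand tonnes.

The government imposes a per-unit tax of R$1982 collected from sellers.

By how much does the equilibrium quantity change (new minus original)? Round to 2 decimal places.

-1321.33

Solve the original market: 16005 - p = 2p - 4422, hence p = 6809 and q = 9196.
Since sellers keep the price net of the tax, the effective supply curve becomes qs = 2p - 8386.
Equate the new curves: 16005 - p = 2p - 8386, giving 24391 = 3p, p = 24391/3 ≈ 8130.3333, q = 23624/3 ≈ 7874.6667.
Δq = 7874.6667 − 9196 = -1321.33.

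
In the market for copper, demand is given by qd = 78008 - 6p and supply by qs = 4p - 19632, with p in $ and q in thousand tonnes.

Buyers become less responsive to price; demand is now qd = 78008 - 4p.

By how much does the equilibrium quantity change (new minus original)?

Initially, 78008 - 6p = 4p - 19632, so 97640 = 10p and p = 9764, q = 19424.
The new curves are qd = 78008 - 4p (demand) and qs = 4p - 19632 (supply).
Setting them equal: 78008 - 4p = 4p - 19632 → 97640 = 8p, so p = 12205 and q = 29188.
Δq = 29188 − 19424 = +9764.

+9764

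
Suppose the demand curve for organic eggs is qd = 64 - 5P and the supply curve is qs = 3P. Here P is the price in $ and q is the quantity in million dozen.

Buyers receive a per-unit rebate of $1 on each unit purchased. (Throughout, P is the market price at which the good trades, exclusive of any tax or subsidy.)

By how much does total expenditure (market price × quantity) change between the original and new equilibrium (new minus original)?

+31.171875

Before the shock: 64 - 5P = 3P ⇒ 64 = 8P ⇒ P = 8, q = 24.
Since buyers' out-of-pocket price is the market price minus the rebate, the effective demand curve becomes qd = 69 - 5P.
Equate the new curves: 69 - 5P = 3P, giving 69 = 8P, P = 8.625, q = 25.875.
Expenditure moves from 8×24 = 192 to 8.625×25.875 = 223.171875; change = +31.171875.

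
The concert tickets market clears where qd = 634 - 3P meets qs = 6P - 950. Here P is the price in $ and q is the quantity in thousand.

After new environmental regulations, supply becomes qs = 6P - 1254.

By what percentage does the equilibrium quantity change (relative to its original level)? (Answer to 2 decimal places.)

-95.60

Original equilibrium: 634 - 3P = 6P - 950 gives 1584 = 9P, so P = 176 and q = 106.
The new curves are qd = 634 - 3P (demand) and qs = 6P - 1254 (supply).
New equilibrium: 634 - 3P = 6P - 1254 ⇒ 1888 = 9P ⇒ P = 1888/9 ≈ 209.7778, q = 14/3 ≈ 4.6667.
%Δq = (4.6667 − 106) / 106 × 100 = -95.60%.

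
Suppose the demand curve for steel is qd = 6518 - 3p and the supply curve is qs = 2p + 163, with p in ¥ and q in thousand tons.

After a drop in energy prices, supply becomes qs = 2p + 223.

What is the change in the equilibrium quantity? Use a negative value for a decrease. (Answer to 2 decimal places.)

+36.00

Original equilibrium: 6518 - 3p = 2p + 163 gives 6355 = 5p, so p = 1271 and q = 2705.
The shock moves the curves to qd = 6518 - 3p and qs = 2p + 223.
Setting them equal: 6518 - 3p = 2p + 223 → 6295 = 5p, so p = 1259 and q = 2741.
Δq = 2741 − 2705 = +36.00.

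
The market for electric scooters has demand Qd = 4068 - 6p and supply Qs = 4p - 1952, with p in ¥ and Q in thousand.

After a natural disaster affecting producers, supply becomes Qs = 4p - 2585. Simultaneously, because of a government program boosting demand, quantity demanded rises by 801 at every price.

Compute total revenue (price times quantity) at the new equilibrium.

295625.64

Initially, 4068 - 6p = 4p - 1952, so 6020 = 10p and p = 602, Q = 456.
The new curves are Qd = 4869 - 6p (demand) and Qs = 4p - 2585 (supply).
Equate the new curves: 4869 - 6p = 4p - 2585, giving 7454 = 10p, p = 745.4, Q = 396.6.
New expenditure = 745.4 × 396.6 = 295625.64.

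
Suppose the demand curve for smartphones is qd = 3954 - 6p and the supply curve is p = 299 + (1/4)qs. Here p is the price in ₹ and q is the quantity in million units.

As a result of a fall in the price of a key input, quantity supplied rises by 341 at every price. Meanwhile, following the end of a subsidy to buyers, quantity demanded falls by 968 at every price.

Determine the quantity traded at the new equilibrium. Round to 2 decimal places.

Initially, 3954 - 6p = 4p - 1196, so 5150 = 10p and p = 515, q = 864.
The shock moves the curves to qd = 2986 - 6p and qs = 4p - 855.
Equate the new curves: 2986 - 6p = 4p - 855, giving 3841 = 10p, p = 384.1, q = 681.4.

681.40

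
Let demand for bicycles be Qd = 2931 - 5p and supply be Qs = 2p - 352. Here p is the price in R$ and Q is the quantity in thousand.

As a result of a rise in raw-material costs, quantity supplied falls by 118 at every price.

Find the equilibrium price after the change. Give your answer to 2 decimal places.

485.86

Original equilibrium: 2931 - 5p = 2p - 352 gives 3283 = 7p, so p = 469 and Q = 586.
The new curves are Qd = 2931 - 5p (demand) and Qs = 2p - 470 (supply).
Clearing the new market: 2931 - 5p = 2p - 470, so p = 3401/7 ≈ 485.8571 and Q = 3512/7 ≈ 501.7143.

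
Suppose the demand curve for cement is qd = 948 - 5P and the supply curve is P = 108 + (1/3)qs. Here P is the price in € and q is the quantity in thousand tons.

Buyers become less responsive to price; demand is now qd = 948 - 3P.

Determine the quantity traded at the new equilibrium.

Solve the original market: 948 - 5P = 3P - 324, hence P = 159 and q = 153.
The new curves are qd = 948 - 3P (demand) and qs = 3P - 324 (supply).
Clearing the new market: 948 - 3P = 3P - 324, so P = 212 and q = 312.

312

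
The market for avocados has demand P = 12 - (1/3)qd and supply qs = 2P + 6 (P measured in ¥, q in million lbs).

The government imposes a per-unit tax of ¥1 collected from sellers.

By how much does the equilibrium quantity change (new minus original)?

Before the shock: 36 - 3P = 2P + 6 ⇒ 30 = 5P ⇒ P = 6, q = 18.
Since sellers keep the price net of the tax, the effective supply curve becomes qs = 2P + 4.
Setting them equal: 36 - 3P = 2P + 4 → 32 = 5P, so P = 6.4 and q = 16.8.
Δq = 16.8 − 18 = -1.2.

-1.2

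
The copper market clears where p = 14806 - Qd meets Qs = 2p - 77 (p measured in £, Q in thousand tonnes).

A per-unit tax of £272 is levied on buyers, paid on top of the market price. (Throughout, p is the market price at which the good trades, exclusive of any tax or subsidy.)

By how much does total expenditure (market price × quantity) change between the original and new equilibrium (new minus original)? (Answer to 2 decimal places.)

Original equilibrium: 14806 - p = 2p - 77 gives 14883 = 3p, so p = 4961 and Q = 9845.
Since buyers pay the price plus the tax, the effective demand curve becomes Qd = 14534 - p.
Clearing the new market: 14534 - p = 2p - 77, so p = 14611/3 ≈ 4870.3333 and Q = 28991/3 ≈ 9663.6667.
Expenditure moves from 4961×9845 = 48841045 to 4870.3333×9663.6667 = 47065277.8889; change = -1775767.11.

-1775767.11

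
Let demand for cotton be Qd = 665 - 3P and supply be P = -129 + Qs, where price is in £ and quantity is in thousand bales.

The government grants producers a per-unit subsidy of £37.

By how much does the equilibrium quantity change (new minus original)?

+27.75

Initially, 665 - 3P = P + 129, so 536 = 4P and P = 134, Q = 263.
Since sellers receive the price plus the subsidy, the effective supply curve becomes Qs = P + 166.
Equate the new curves: 665 - 3P = P + 166, giving 499 = 4P, P = 124.75, Q = 290.75.
ΔQ = 290.75 − 263 = +27.75.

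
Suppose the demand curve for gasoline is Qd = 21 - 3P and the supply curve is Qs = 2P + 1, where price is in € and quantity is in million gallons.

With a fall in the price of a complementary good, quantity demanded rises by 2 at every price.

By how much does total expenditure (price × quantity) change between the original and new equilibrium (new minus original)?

+7.12

Initially, 21 - 3P = 2P + 1, so 20 = 5P and P = 4, Q = 9.
The shock moves the curves to Qd = 23 - 3P and Qs = 2P + 1.
Clearing the new market: 23 - 3P = 2P + 1, so P = 4.4 and Q = 9.8.
Expenditure moves from 4×9 = 36 to 4.4×9.8 = 43.12; change = +7.12.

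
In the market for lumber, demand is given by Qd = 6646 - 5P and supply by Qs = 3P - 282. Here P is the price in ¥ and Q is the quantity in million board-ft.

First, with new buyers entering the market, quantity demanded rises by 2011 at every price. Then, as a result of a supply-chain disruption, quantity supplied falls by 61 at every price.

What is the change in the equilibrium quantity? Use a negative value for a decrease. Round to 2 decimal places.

+716.00

Solve the original market: 6646 - 5P = 3P - 282, hence P = 866 and Q = 2316.
The new curves are Qd = 8657 - 5P (demand) and Qs = 3P - 343 (supply).
New equilibrium: 8657 - 5P = 3P - 343 ⇒ 9000 = 8P ⇒ P = 1125, Q = 3032.
ΔQ = 3032 − 2316 = +716.00.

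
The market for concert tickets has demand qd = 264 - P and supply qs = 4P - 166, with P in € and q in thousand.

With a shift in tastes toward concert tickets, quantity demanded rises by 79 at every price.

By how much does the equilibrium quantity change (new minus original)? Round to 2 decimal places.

+63.20

Initially, 264 - P = 4P - 166, so 430 = 5P and P = 86, q = 178.
After the shift, demand is qd = 343 - P and supply is qs = 4P - 166.
New equilibrium: 343 - P = 4P - 166 ⇒ 509 = 5P ⇒ P = 101.8, q = 241.2.
Δq = 241.2 − 178 = +63.20.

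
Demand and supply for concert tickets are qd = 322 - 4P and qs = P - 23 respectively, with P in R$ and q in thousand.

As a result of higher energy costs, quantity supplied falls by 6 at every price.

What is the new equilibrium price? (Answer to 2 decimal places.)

70.20

Before the shock: 322 - 4P = P - 23 ⇒ 345 = 5P ⇒ P = 69, q = 46.
The new curves are qd = 322 - 4P (demand) and qs = P - 29 (supply).
Setting them equal: 322 - 4P = P - 29 → 351 = 5P, so P = 70.2 and q = 41.2.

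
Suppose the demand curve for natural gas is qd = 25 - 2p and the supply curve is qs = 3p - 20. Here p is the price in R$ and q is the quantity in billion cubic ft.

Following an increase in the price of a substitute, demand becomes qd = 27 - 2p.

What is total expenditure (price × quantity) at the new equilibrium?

Initially, 25 - 2p = 3p - 20, so 45 = 5p and p = 9, q = 7.
The shock moves the curves to qd = 27 - 2p and qs = 3p - 20.
Clearing the new market: 27 - 2p = 3p - 20, so p = 9.4 and q = 8.2.
New expenditure = 9.4 × 8.2 = 77.08.

77.08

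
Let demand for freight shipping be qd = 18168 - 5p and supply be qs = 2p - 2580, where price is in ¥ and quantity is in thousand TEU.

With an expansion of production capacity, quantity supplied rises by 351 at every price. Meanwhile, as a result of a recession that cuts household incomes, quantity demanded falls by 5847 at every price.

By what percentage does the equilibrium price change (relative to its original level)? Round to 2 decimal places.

Solve the original market: 18168 - 5p = 2p - 2580, hence p = 2964 and q = 3348.
After the shift, demand is qd = 12321 - 5p and supply is qs = 2p - 2229.
Setting them equal: 12321 - 5p = 2p - 2229 → 14550 = 7p, so p = 14550/7 ≈ 2078.5714 and q = 13497/7 ≈ 1928.1429.
%Δp = (2078.5714 − 2964) / 2964 × 100 = -29.87%.

-29.87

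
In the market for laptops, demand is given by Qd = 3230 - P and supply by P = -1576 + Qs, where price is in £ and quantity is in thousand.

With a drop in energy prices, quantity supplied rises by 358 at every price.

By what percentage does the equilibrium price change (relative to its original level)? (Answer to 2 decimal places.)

Solve the original market: 3230 - P = P + 1576, hence P = 827 and Q = 2403.
After the shift, demand is Qd = 3230 - P and supply is Qs = P + 1934.
Setting them equal: 3230 - P = P + 1934 → 1296 = 2P, so P = 648 and Q = 2582.
%ΔP = (648 − 827) / 827 × 100 = -21.64%.

-21.64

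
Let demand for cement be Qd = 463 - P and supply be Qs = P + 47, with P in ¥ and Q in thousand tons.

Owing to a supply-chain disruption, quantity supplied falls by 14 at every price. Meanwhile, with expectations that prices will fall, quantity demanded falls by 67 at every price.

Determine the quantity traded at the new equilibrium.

Solve the original market: 463 - P = P + 47, hence P = 208 and Q = 255.
After the shift, demand is Qd = 396 - P and supply is Qs = P + 33.
Clearing the new market: 396 - P = P + 33, so P = 181.5 and Q = 214.5.

214.5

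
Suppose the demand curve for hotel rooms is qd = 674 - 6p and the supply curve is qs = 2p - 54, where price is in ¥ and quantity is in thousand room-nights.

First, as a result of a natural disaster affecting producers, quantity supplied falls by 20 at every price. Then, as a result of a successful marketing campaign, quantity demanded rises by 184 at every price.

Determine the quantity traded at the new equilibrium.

159

Before the shock: 674 - 6p = 2p - 54 ⇒ 728 = 8p ⇒ p = 91, q = 128.
The shock moves the curves to qd = 858 - 6p and qs = 2p - 74.
Equate the new curves: 858 - 6p = 2p - 74, giving 932 = 8p, p = 116.5, q = 159.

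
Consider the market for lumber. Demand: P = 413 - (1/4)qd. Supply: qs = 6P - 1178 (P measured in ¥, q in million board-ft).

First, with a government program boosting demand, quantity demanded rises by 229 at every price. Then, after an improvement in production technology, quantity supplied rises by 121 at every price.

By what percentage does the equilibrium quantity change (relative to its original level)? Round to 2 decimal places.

Before the shock: 1652 - 4P = 6P - 1178 ⇒ 2830 = 10P ⇒ P = 283, q = 520.
The new curves are qd = 1881 - 4P (demand) and qs = 6P - 1057 (supply).
New equilibrium: 1881 - 4P = 6P - 1057 ⇒ 2938 = 10P ⇒ P = 293.8, q = 705.8.
%Δq = (705.8 − 520) / 520 × 100 = +35.73%.

+35.73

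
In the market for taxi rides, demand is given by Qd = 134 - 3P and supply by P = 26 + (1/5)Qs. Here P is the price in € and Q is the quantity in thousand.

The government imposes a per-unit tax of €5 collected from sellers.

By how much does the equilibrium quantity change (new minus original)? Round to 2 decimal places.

-9.38

Solve the original market: 134 - 3P = 5P - 130, hence P = 33 and Q = 35.
Since sellers keep the price net of the tax, the effective supply curve becomes Qs = 5P - 155.
Equate the new curves: 134 - 3P = 5P - 155, giving 289 = 8P, P = 36.125, Q = 25.625.
ΔQ = 25.625 − 35 = -9.38.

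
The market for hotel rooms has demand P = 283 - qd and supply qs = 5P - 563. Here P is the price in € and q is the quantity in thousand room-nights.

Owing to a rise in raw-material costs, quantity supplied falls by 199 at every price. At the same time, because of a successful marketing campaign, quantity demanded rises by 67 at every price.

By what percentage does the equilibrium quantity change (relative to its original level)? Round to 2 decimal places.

+15.96

Original equilibrium: 283 - P = 5P - 563 gives 846 = 6P, so P = 141 and q = 142.
After the shift, demand is qd = 350 - P and supply is qs = 5P - 762.
Setting them equal: 350 - P = 5P - 762 → 1112 = 6P, so P = 556/3 ≈ 185.3333 and q = 494/3 ≈ 164.6667.
%Δq = (164.6667 − 142) / 142 × 100 = +15.96%.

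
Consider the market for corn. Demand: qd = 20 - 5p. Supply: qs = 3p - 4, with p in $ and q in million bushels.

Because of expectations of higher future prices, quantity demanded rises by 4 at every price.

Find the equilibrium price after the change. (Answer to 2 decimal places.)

Solve the original market: 20 - 5p = 3p - 4, hence p = 3 and q = 5.
The shock moves the curves to qd = 24 - 5p and qs = 3p - 4.
Setting them equal: 24 - 5p = 3p - 4 → 28 = 8p, so p = 3.5 and q = 6.5.

3.50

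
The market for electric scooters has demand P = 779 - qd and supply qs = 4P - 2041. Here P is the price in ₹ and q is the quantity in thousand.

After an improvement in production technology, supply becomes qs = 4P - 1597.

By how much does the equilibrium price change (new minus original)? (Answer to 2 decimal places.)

-88.80

Initially, 779 - P = 4P - 2041, so 2820 = 5P and P = 564, q = 215.
The shock moves the curves to qd = 779 - P and qs = 4P - 1597.
Setting them equal: 779 - P = 4P - 1597 → 2376 = 5P, so P = 475.2 and q = 303.8.
ΔP = 475.2 − 564 = -88.80.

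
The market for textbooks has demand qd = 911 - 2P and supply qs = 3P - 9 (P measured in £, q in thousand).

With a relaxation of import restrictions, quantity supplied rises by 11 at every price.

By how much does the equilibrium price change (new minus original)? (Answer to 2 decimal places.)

Solve the original market: 911 - 2P = 3P - 9, hence P = 184 and q = 543.
After the shift, demand is qd = 911 - 2P and supply is qs = 3P + 2.
Setting them equal: 911 - 2P = 3P + 2 → 909 = 5P, so P = 181.8 and q = 547.4.
ΔP = 181.8 − 184 = -2.20.

-2.20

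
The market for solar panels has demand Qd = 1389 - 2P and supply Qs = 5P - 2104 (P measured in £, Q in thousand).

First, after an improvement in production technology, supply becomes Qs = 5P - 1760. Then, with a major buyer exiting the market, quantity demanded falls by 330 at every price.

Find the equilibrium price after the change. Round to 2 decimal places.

Original equilibrium: 1389 - 2P = 5P - 2104 gives 3493 = 7P, so P = 499 and Q = 391.
After the shift, demand is Qd = 1059 - 2P and supply is Qs = 5P - 1760.
Clearing the new market: 1059 - 2P = 5P - 1760, so P = 2819/7 ≈ 402.7143 and Q = 1775/7 ≈ 253.5714.

402.71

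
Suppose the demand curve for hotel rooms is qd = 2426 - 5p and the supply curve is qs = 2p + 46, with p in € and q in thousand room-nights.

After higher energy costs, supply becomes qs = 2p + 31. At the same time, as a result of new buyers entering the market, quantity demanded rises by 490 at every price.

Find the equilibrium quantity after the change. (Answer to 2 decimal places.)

855.29

Before the shock: 2426 - 5p = 2p + 46 ⇒ 2380 = 7p ⇒ p = 340, q = 726.
The shock moves the curves to qd = 2916 - 5p and qs = 2p + 31.
Clearing the new market: 2916 - 5p = 2p + 31, so p = 2885/7 ≈ 412.1429 and q = 5987/7 ≈ 855.2857.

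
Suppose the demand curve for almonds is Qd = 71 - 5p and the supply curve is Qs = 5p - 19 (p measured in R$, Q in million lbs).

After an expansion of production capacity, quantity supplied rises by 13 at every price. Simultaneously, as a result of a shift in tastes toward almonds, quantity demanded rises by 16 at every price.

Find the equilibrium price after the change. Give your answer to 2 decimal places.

9.30

Original equilibrium: 71 - 5p = 5p - 19 gives 90 = 10p, so p = 9 and Q = 26.
After the shift, demand is Qd = 87 - 5p and supply is Qs = 5p - 6.
Equate the new curves: 87 - 5p = 5p - 6, giving 93 = 10p, p = 9.3, Q = 40.5.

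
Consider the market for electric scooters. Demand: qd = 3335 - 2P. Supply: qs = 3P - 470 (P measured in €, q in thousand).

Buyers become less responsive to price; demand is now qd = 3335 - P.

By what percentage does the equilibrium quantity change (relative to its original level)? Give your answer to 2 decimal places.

Original equilibrium: 3335 - 2P = 3P - 470 gives 3805 = 5P, so P = 761 and q = 1813.
The shock moves the curves to qd = 3335 - P and qs = 3P - 470.
New equilibrium: 3335 - P = 3P - 470 ⇒ 3805 = 4P ⇒ P = 951.25, q = 2383.75.
%Δq = (2383.75 − 1813) / 1813 × 100 = +31.48%.

+31.48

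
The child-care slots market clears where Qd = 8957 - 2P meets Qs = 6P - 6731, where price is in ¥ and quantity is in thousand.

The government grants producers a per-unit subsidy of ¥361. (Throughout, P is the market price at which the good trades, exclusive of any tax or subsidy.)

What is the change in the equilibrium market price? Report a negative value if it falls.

Original equilibrium: 8957 - 2P = 6P - 6731 gives 15688 = 8P, so P = 1961 and Q = 5035.
Since sellers receive the price plus the subsidy, the effective supply curve becomes Qs = 6P - 4565.
Setting them equal: 8957 - 2P = 6P - 4565 → 13522 = 8P, so P = 1690.25 and Q = 5576.5.
ΔP = 1690.25 − 1961 = -270.75.

-270.75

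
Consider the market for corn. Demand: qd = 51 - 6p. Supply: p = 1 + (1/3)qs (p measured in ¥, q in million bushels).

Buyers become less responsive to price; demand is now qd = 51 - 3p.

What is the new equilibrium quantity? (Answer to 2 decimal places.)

24.00

Original equilibrium: 51 - 6p = 3p - 3 gives 54 = 9p, so p = 6 and q = 15.
After the shift, demand is qd = 51 - 3p and supply is qs = 3p - 3.
Equate the new curves: 51 - 3p = 3p - 3, giving 54 = 6p, p = 9, q = 24.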